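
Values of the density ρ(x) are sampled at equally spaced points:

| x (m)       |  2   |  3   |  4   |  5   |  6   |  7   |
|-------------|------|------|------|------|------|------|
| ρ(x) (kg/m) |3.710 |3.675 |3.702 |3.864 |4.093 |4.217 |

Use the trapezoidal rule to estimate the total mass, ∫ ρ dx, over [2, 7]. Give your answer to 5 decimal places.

h = 1, n = 5.
(h/2)·[y₀ + 2y₁ + 2y₂ + 2y₃ + 2y₄ + y₅] = 0.5·(38.595) = 19.29750.

19.29750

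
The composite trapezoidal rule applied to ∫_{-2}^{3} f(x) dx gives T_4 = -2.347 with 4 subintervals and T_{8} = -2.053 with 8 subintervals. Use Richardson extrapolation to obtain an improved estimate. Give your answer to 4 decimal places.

-1.9550

R = (4·T_{8} − T_4) / 3 = (4·(-2.053) − (-2.347))/3 = (-5.865)/3 = -1.9550.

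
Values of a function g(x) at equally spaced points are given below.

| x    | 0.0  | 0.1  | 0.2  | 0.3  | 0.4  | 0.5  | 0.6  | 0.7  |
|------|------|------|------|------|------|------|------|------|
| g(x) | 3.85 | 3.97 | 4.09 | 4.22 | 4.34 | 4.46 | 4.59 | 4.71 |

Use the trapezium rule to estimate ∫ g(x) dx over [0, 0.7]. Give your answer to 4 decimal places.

2.9950

h = 0.1, n = 7.
(h/2)·[y₀ + 2y₁ + 2y₂ + 2y₃ + 2y₄ + 2y₅ + 2y₆ + y₇] = 0.05·(59.90) = 2.9950.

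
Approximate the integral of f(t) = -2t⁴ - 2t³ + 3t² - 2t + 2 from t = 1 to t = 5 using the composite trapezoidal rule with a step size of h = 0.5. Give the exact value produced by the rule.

-1476.75

h = (5 − 1)/8 = 0.5.
Nodes t₀,…,t₈ = 1, 1.5, 2, 2.5, 3, 3.5, 4, 4.5, 5.
f(t) = -2t⁴ - 2t³ + 3t² - 2t + 2: f₀=-1, f₁=-11.125, f₂=-38, f₃=-93.625, f₄=-193, f₅=-354.125, f₆=-598, f₇=-948.625, f₈=-1433.
(h/2)·[f₀ + 2f₁ + 2f₂ + 2f₃ + 2f₄ + 2f₅ + 2f₆ + 2f₇ + f₈] = 0.25·(-5907) = -1476.75.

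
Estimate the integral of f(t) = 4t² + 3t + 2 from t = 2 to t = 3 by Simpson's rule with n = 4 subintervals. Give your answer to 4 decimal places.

h = (3 − 2)/4 = 0.25.
Nodes t₀,…,t₄ = 2, 2.25, 2.5, 2.75, 3.
f(t) = 4t² + 3t + 2: f₀=24, f₁=29, f₂=34.5, f₃=40.5, f₄=47.
(h/3)·[f₀ + 4f₁ + 2f₂ + 4f₃ + f₄] = 0.083333·(418) = 34.8333.

34.8333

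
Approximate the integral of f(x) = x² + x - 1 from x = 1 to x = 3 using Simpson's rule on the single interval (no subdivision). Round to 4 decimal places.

S = (b−a)/6 · [f(1) + 4f(2) + f(3)] = 0.333333·[1 + 4·5 + 11] = 10.6667.

10.6667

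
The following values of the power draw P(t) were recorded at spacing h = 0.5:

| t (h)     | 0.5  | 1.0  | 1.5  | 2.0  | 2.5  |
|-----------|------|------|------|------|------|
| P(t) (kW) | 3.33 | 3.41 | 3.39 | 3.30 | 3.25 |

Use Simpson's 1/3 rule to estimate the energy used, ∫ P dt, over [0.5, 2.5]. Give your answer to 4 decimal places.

6.7000

h = 0.5, n = 4.
(h/3)·[y₀ + 4y₁ + 2y₂ + 4y₃ + y₄] = 0.166667·(40.20) = 6.7000.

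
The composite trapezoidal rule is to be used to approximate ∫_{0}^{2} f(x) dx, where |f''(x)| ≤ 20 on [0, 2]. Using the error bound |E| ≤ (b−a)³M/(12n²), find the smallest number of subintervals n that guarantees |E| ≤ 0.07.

14

Need 160/(12n²) ≤ 0.07.
n² ≥ 160/(12·0.07) = 190.476 ⇒ n ≥ 13.8013, so the smallest n is 14.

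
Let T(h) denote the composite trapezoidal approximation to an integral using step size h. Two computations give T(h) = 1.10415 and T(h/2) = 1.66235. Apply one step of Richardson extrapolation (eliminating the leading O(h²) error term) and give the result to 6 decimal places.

R = (4·T(h/2) − T(h)) / 3 = (4·1.66235 − 1.10415)/3 = (5.54525)/3 = 1.848417.

1.848417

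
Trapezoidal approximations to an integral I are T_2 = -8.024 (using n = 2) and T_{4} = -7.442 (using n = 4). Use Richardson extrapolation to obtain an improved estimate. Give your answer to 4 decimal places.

-7.2480

R = (4·T_{4} − T_2) / 3 = (4·(-7.442) − (-8.024))/3 = (-21.744)/3 = -7.2480.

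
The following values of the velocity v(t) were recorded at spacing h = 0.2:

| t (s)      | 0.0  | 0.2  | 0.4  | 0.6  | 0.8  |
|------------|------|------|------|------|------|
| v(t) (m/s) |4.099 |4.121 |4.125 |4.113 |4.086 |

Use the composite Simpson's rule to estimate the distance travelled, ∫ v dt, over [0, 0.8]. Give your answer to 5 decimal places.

3.29140

h = 0.2, n = 4.
(h/3)·[y₀ + 4y₁ + 2y₂ + 4y₃ + y₄] = 0.066667·(49.371) = 3.29140.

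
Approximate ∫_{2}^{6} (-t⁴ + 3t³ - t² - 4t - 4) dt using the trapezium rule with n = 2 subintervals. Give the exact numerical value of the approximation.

-920

h = (6 − 2)/2 = 2.
Nodes t₀,…,t₂ = 2, 4, 6.
f(t) = -t⁴ + 3t³ - t² - 4t - 4: f₀=-8, f₁=-100, f₂=-712.
(h/2)·[f₀ + 2f₁ + f₂] = 1·(-920) = -920.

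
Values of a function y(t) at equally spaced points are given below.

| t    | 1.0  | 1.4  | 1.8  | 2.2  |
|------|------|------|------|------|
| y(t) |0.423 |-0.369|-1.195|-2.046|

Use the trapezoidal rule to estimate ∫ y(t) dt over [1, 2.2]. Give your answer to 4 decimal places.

-0.9502

h = 0.4, n = 3.
(h/2)·[y₀ + 2y₁ + 2y₂ + y₃] = 0.2·(-4.751) = -0.9502.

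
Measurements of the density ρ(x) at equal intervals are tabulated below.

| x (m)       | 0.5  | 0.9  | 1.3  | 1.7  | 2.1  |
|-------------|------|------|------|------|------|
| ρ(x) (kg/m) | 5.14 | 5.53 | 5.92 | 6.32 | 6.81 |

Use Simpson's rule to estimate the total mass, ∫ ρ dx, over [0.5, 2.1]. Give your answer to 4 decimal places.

9.4920

h = 0.4, n = 4.
(h/3)·[y₀ + 4y₁ + 2y₂ + 4y₃ + y₄] = 0.133333·(71.19) = 9.4920.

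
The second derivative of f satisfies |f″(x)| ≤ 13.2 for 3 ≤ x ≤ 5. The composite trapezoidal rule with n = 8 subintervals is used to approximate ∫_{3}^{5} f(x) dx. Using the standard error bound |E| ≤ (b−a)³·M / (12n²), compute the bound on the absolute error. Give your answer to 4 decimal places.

0.1375

|E| ≤ (2)³·13.2 / (12·8²) = 105.6/768 = 0.1375.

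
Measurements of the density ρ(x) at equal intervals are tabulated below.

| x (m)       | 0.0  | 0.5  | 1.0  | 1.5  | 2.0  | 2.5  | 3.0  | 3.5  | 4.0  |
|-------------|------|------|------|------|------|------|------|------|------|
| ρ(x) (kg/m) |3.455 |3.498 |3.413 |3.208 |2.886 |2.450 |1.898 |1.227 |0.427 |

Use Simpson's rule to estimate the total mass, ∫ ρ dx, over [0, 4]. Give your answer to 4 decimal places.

h = 0.5, n = 8.
(h/3)·[y₀ + 4y₁ + 2y₂ + 4y₃ + 2y₄ + 4y₅ + 2y₆ + 4y₇ + y₈] = 0.166667·(61.808) = 10.3013.

10.3013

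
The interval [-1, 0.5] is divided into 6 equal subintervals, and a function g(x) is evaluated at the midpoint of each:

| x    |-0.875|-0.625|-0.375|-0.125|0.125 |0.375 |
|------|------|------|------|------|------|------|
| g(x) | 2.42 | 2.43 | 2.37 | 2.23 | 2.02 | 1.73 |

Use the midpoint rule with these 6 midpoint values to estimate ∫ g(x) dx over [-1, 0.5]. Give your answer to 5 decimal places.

3.30000

h = 0.25, n = 6.
h·[y(m₁) + y(m₂) + y(m₃) + y(m₄) + y(m₅) + y(m₆)] = 0.25·(13.20) = 3.30000.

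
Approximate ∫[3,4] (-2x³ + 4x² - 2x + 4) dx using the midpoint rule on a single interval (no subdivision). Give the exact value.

-39.75

M = (b−a)·f(3.5) = 1·(-39.75) = -39.75.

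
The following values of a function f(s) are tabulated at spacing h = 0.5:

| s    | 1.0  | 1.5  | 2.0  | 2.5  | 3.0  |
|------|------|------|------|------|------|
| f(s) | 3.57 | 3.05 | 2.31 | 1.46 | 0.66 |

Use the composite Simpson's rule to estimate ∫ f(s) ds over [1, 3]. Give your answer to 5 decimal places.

4.48167

h = 0.5, n = 4.
(h/3)·[y₀ + 4y₁ + 2y₂ + 4y₃ + y₄] = 0.166667·(26.89) = 4.48167.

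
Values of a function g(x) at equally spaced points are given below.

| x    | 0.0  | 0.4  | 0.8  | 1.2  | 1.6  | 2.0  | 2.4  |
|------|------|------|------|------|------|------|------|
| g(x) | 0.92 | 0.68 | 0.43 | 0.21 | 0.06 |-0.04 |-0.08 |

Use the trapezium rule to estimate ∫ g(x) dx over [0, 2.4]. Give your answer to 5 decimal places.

h = 0.4, n = 6.
(h/2)·[y₀ + 2y₁ + 2y₂ + 2y₃ + 2y₄ + 2y₅ + y₆] = 0.2·(3.52) = 0.70400.

0.70400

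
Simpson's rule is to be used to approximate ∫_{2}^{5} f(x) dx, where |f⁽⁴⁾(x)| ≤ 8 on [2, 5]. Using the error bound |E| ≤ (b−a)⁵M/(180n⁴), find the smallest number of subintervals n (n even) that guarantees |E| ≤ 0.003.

8

Need 1944/(180n⁴) ≤ 0.003.
n⁴ ≥ 1944/(180·0.003) = 3600 ⇒ n ≥ 7.7460, so the smallest even n is 8. (n must be even for Simpson's rule.)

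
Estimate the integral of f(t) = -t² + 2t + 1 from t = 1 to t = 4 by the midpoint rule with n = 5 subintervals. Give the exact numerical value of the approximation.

h = (4 − 1)/5 = 0.6.
Midpoints m₁,…,m₅ = 1.3, 1.9, 2.5, 3.1, 3.7.
f(m₁)=1.91, f(m₂)=1.19, f(m₃)=-0.25, f(m₄)=-2.41, f(m₅)=-5.29.
h·[f(m₁) + f(m₂) + f(m₃) + f(m₄) + f(m₅)] = 0.6·(-4.85) = -2.91.

-2.91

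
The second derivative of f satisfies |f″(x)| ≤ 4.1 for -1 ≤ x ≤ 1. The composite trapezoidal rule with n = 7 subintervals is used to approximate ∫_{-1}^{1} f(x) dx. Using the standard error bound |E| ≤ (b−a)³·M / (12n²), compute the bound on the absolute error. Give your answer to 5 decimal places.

|E| ≤ (2)³·4.1 / (12·7²) = 32.8/588 = 0.05578.

0.05578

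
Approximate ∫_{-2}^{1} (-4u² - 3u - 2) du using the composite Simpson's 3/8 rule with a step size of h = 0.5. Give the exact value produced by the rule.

h = (1 − (-2))/6 = 0.5.
Nodes u₀,…,u₆ = -2, -1.5, -1, -0.5, 0, 0.5, 1.
f(u) = -4u² - 3u - 2: f₀=-12, f₁=-6.5, f₂=-3, f₃=-1.5, f₄=-2, f₅=-4.5, f₆=-9.
(3h/8)·[f₀ + 3f₁ + 3f₂ + 2f₃ + 3f₄ + 3f₅ + f₆] = 0.1875·(-72) = -13.5.

-13.5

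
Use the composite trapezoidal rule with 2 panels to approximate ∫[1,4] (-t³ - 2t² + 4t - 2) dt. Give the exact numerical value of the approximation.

-92.4375

h = (4 − 1)/2 = 1.5.
Nodes t₀,…,t₂ = 1, 2.5, 4.
f(t) = -t³ - 2t² + 4t - 2: f₀=-1, f₁=-20.125, f₂=-82.
(h/2)·[f₀ + 2f₁ + f₂] = 0.75·(-123.25) = -92.4375.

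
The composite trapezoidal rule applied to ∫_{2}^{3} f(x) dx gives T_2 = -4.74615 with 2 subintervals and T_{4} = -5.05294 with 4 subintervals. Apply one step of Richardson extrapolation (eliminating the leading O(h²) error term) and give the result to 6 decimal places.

-5.155203

R = (4·T_{4} − T_2) / 3 = (4·(-5.05294) − (-4.74615))/3 = (-15.46561)/3 = -5.155203.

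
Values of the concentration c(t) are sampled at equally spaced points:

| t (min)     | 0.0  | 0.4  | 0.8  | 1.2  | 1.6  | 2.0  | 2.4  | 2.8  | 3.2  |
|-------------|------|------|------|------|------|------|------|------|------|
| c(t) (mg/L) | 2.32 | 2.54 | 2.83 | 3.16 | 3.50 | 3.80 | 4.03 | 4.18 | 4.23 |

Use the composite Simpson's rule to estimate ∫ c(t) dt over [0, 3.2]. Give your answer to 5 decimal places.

h = 0.4, n = 8.
(h/3)·[y₀ + 4y₁ + 2y₂ + 4y₃ + 2y₄ + 4y₅ + 2y₆ + 4y₇ + y₈] = 0.133333·(81.99) = 10.93200.

10.93200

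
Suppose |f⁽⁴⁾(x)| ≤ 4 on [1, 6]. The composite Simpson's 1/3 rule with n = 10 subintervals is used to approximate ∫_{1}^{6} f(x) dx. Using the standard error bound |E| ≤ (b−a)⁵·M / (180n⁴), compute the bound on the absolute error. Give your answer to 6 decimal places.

|E| ≤ (5)⁵·4 / (180·10⁴) = 12500/1800000 = 0.006944.

0.006944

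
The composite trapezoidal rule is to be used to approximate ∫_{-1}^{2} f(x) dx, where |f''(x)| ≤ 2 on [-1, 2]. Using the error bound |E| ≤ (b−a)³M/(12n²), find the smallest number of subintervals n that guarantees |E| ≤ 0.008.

24

Need 54/(12n²) ≤ 0.008.
n² ≥ 54/(12·0.008) = 562.5 ⇒ n ≥ 23.7171, so the smallest n is 24.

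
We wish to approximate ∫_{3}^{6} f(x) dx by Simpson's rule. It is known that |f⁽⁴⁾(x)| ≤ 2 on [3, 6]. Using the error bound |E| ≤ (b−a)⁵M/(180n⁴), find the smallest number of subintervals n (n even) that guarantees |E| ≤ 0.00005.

16

Need 486/(180n⁴) ≤ 0.00005.
n⁴ ≥ 486/(180·0.00005) = 54000 ⇒ n ≥ 15.2440, so the smallest even n is 16. (n must be even for Simpson's rule.)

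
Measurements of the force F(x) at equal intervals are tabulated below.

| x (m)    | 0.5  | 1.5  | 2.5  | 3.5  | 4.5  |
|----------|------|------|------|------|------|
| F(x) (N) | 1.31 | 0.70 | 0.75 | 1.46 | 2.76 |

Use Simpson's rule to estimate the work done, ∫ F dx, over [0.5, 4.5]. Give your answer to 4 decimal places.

h = 1, n = 4.
(h/3)·[y₀ + 4y₁ + 2y₂ + 4y₃ + y₄] = 0.333333·(14.21) = 4.7367.

4.7367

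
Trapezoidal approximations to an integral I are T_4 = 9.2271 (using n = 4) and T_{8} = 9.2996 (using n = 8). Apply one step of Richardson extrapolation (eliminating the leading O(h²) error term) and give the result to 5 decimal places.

R = (4·T_{8} − T_4) / 3 = (4·9.2996 − 9.2271)/3 = (27.9713)/3 = 9.32377.

9.32377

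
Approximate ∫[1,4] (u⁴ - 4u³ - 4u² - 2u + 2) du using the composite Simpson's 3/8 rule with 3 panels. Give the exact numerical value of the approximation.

h = (4 − 1)/3 = 1.
Nodes u₀,…,u₃ = 1, 2, 3, 4.
f(u) = u⁴ - 4u³ - 4u² - 2u + 2: f₀=-7, f₁=-34, f₂=-67, f₃=-70.
(3h/8)·[f₀ + 3f₁ + 3f₂ + f₃] = 0.375·(-380) = -142.5.

-142.5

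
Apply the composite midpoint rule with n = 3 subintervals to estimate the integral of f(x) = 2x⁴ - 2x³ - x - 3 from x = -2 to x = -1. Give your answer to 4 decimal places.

18.0581

h = (-1 − (-2))/3 = 0.333333.
Midpoints m₁,…,m₃ = -1.833333, -1.5, -1.166667.
f(m₁)=33.751543, f(m₂)=15.375, f(m₃)=5.047840.
h·[f(m₁) + f(m₂) + f(m₃)] = 0.333333·(54.174383) = 18.0581.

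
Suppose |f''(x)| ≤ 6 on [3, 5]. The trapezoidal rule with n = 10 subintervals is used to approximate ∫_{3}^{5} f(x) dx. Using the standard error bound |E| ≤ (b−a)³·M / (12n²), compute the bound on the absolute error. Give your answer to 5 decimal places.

0.04000

|E| ≤ (2)³·6 / (12·10²) = 48/1200 = 0.04000.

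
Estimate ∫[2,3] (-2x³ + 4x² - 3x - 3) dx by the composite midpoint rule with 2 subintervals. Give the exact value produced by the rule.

-17.4375

h = (3 − 2)/2 = 0.5.
Midpoints m₁,…,m₂ = 2.25, 2.75.
f(m₁)=-12.28125, f(m₂)=-22.59375.
h·[f(m₁) + f(m₂)] = 0.5·(-34.875) = -17.4375.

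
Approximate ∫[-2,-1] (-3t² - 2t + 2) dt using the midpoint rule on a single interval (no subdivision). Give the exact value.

M = (b−a)·f(-1.5) = 1·(-1.75) = -1.75.

-1.75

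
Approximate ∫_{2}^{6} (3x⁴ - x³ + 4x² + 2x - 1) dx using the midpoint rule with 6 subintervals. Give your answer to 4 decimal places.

h = (6 − 2)/6 = 0.666667.
Midpoints m₁,…,m₆ = 2.333333, 3, 3.666667, 4.333333, 5, 5.666667.
f(m₁)=101.666667, f(m₂)=257, f(m₃)=553.074074, f(m₄)=1059.222222, f(m₅)=1859, f(m₆)=3050.185185.
h·[f(m₁) + f(m₂) + f(m₃) + f(m₄) + f(m₅) + f(m₆)] = 0.666667·(6880.148148) = 4586.7654.

4586.7654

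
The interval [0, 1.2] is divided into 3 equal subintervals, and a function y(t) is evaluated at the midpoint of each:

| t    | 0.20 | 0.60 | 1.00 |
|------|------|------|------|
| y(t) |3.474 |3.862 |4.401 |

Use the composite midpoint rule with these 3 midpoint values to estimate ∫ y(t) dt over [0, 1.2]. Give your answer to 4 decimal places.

h = 0.4, n = 3.
h·[y(m₁) + y(m₂) + y(m₃)] = 0.4·(11.737) = 4.6948.

4.6948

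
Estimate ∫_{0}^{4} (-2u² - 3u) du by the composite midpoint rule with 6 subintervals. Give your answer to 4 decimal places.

h = (4 − 0)/6 = 0.666667.
Midpoints m₁,…,m₆ = 0.333333, 1, 1.666667, 2.333333, 3, 3.666667.
f(m₁)=-1.222222, f(m₂)=-5, f(m₃)=-10.555556, f(m₄)=-17.888889, f(m₅)=-27, f(m₆)=-37.888889.
h·[f(m₁) + f(m₂) + f(m₃) + f(m₄) + f(m₅) + f(m₆)] = 0.666667·(-99.555556) = -66.3704.

-66.3704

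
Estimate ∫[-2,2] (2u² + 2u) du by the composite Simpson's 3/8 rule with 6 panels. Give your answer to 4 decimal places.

h = (2 − (-2))/6 = 0.666667.
Nodes u₀,…,u₆ = -2, -1.333333, -0.666667, 0, 0.666667, 1.333333, 2.
f(u) = 2u² + 2u: f₀=4, f₁=0.888889, f₂=-0.444444, f₃=0, f₄=2.222222, f₅=6.222222, f₆=12.
(3h/8)·[f₀ + 3f₁ + 3f₂ + 2f₃ + 3f₄ + 3f₅ + f₆] = 0.25·(42.666667) = 10.6667.

10.6667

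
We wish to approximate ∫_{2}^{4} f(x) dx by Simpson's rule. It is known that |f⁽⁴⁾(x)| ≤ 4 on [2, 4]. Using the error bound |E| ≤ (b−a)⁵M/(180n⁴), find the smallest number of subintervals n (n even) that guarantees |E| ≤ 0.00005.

Need 128/(180n⁴) ≤ 0.00005.
n⁴ ≥ 128/(180·0.00005) = 14222.2 ⇒ n ≥ 10.9205, so the smallest even n is 12. (n must be even for Simpson's rule.)

12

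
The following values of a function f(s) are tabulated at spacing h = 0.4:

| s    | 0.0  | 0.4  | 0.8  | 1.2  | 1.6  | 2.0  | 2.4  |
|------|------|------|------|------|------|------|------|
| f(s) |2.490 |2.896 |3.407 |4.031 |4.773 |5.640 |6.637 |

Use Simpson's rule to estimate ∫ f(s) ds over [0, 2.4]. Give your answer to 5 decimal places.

10.10067

h = 0.4, n = 6.
(h/3)·[y₀ + 4y₁ + 2y₂ + 4y₃ + 2y₄ + 4y₅ + y₆] = 0.133333·(75.755) = 10.10067.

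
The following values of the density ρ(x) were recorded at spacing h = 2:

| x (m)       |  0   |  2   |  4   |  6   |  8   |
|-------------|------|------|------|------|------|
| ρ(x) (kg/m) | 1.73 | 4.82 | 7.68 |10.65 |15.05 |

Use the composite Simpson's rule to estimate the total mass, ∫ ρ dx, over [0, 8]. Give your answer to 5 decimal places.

62.68000

h = 2, n = 4.
(h/3)·[y₀ + 4y₁ + 2y₂ + 4y₃ + y₄] = 0.666667·(94.02) = 62.68000.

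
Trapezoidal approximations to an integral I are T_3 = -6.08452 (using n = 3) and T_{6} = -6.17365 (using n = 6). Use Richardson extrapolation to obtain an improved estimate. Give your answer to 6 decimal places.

R = (4·T_{6} − T_3) / 3 = (4·(-6.17365) − (-6.08452))/3 = (-18.61008)/3 = -6.203360.

-6.203360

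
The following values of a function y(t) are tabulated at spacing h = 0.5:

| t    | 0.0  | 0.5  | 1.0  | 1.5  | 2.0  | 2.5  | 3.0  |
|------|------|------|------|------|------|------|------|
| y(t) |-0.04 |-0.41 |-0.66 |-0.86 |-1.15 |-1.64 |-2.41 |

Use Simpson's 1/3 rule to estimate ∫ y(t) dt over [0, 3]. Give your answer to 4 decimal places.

h = 0.5, n = 6.
(h/3)·[y₀ + 4y₁ + 2y₂ + 4y₃ + 2y₄ + 4y₅ + y₆] = 0.166667·(-17.71) = -2.9517.

-2.9517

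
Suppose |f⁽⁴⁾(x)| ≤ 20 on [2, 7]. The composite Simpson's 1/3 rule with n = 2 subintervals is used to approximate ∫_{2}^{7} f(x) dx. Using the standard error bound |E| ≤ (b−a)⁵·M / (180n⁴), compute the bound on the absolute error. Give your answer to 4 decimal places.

21.7014

|E| ≤ (5)⁵·20 / (180·2⁴) = 62500/2880 = 21.7014.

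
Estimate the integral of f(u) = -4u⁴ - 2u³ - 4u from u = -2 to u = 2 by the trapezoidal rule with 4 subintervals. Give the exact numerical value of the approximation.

h = (2 − (-2))/4 = 1.
Nodes u₀,…,u₄ = -2, -1, 0, 1, 2.
f(u) = -4u⁴ - 2u³ - 4u: f₀=-40, f₁=2, f₂=0, f₃=-10, f₄=-88.
(h/2)·[f₀ + 2f₁ + 2f₂ + 2f₃ + f₄] = 0.5·(-144) = -72.

-72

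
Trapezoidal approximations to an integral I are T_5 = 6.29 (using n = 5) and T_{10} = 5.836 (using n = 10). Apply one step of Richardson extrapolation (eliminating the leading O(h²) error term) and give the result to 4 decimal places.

R = (4·T_{10} − T_5) / 3 = (4·5.836 − 6.29)/3 = (17.054)/3 = 5.6847.

5.6847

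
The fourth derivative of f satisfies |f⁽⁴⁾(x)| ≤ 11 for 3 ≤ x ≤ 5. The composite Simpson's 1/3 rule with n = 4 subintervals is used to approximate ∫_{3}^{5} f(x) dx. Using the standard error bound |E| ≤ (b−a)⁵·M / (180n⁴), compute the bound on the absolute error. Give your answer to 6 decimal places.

0.007639

|E| ≤ (2)⁵·11 / (180·4⁴) = 352/46080 = 0.007639.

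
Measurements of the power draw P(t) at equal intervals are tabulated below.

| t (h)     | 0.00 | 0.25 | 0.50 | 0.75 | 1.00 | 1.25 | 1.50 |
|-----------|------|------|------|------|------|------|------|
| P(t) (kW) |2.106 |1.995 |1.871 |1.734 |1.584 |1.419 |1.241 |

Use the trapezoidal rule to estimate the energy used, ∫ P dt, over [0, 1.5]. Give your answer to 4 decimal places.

h = 0.25, n = 6.
(h/2)·[y₀ + 2y₁ + 2y₂ + 2y₃ + 2y₄ + 2y₅ + y₆] = 0.125·(20.553) = 2.5691.

2.5691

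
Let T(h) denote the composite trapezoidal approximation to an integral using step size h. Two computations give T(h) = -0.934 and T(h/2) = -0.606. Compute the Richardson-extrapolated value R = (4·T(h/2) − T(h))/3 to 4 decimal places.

R = (4·T(h/2) − T(h)) / 3 = (4·(-0.606) − (-0.934))/3 = (-1.490)/3 = -0.4967.

-0.4967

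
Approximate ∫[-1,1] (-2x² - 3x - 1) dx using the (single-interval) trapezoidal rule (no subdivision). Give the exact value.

-6

T = (b−a)/2 · [f(-1) + f(1)] = 1·[0 + (-6)] = -6.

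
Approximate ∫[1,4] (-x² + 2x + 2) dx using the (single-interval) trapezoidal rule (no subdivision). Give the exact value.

T = (b−a)/2 · [f(1) + f(4)] = 1.5·[3 + (-6)] = -4.5.

-4.5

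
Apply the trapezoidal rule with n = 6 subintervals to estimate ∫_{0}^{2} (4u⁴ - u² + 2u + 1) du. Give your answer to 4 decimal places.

30.0782

h = (2 − 0)/6 = 0.333333.
Nodes u₀,…,u₆ = 0, 0.333333, 0.666667, 1, 1.333333, 1.666667, 2.
f(u) = 4u⁴ - u² + 2u + 1: f₀=1, f₁=1.604938, f₂=2.679012, f₃=6, f₄=14.530864, f₅=32.419753, f₆=65.
(h/2)·[f₀ + 2f₁ + 2f₂ + 2f₃ + 2f₄ + 2f₅ + f₆] = 0.166667·(180.469136) = 30.0782.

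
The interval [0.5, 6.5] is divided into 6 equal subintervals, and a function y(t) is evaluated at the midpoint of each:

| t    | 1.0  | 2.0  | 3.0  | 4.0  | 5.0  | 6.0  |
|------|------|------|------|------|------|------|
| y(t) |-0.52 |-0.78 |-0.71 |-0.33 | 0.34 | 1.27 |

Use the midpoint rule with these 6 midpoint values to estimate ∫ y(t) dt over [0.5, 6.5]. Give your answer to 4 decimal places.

-0.7300

h = 1, n = 6.
h·[y(m₁) + y(m₂) + y(m₃) + y(m₄) + y(m₅) + y(m₆)] = 1·(-0.73) = -0.7300.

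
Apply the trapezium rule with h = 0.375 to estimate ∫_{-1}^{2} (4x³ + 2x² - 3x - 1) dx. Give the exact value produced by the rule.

h = (2 − (-1))/8 = 0.375.
Nodes x₀,…,x₈ = -1, -0.625, -0.25, 0.125, 0.5, 0.875, 1.25, 1.625, 2.
f(x) = 4x³ + 2x² - 3x - 1: f₀=0, f₁=0.6796875, f₂=-0.1875, f₃=-1.3359375, f₄=-1.5, f₅=0.5859375, f₆=6.1875, f₇=16.5703125, f₈=33.
(h/2)·[f₀ + 2f₁ + 2f₂ + 2f₃ + 2f₄ + 2f₅ + 2f₆ + 2f₇ + f₈] = 0.1875·(75) = 14.0625.

14.0625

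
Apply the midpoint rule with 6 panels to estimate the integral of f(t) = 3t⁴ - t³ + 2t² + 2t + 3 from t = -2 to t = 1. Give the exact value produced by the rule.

34.22265625

h = (1 − (-2))/6 = 0.5.
Midpoints m₁,…,m₆ = -1.75, -1.25, -0.75, -0.25, 0.25, 0.75.
f(m₁)=39.12109375, f(m₂)=12.90234375, f(m₃)=3.99609375, f(m₄)=2.65234375, f(m₅)=3.62109375, f(m₆)=6.15234375.
h·[f(m₁) + f(m₂) + f(m₃) + f(m₄) + f(m₅) + f(m₆)] = 0.5·(68.4453125) = 34.22265625.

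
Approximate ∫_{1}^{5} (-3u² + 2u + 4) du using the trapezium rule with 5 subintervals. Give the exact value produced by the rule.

-85.28

h = (5 − 1)/5 = 0.8.
Nodes u₀,…,u₅ = 1, 1.8, 2.6, 3.4, 4.2, 5.
f(u) = -3u² + 2u + 4: f₀=3, f₁=-2.12, f₂=-11.08, f₃=-23.88, f₄=-40.52, f₅=-61.
(h/2)·[f₀ + 2f₁ + 2f₂ + 2f₃ + 2f₄ + f₅] = 0.4·(-213.2) = -85.28.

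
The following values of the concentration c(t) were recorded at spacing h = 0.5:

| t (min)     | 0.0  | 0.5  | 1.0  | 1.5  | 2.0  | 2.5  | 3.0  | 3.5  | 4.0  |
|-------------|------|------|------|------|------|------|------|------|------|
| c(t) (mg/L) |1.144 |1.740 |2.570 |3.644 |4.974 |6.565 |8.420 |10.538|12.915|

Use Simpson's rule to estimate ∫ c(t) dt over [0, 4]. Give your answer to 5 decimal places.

h = 0.5, n = 8.
(h/3)·[y₀ + 4y₁ + 2y₂ + 4y₃ + 2y₄ + 4y₅ + 2y₆ + 4y₇ + y₈] = 0.166667·(135.935) = 22.65583.

22.65583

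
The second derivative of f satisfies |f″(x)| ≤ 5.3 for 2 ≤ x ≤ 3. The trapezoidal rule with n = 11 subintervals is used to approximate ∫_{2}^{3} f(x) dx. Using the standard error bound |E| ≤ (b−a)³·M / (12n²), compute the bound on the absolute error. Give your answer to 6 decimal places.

0.003650

|E| ≤ (1)³·5.3 / (12·11²) = 5.3/1452 = 0.003650.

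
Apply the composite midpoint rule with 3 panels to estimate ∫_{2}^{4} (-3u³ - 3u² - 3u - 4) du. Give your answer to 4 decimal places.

-259.7778

h = (4 − 2)/3 = 0.666667.
Midpoints m₁,…,m₃ = 2.333333, 3, 3.666667.
f(m₁)=-65.444444, f(m₂)=-121, f(m₃)=-203.222222.
h·[f(m₁) + f(m₂) + f(m₃)] = 0.666667·(-389.666667) = -259.7778.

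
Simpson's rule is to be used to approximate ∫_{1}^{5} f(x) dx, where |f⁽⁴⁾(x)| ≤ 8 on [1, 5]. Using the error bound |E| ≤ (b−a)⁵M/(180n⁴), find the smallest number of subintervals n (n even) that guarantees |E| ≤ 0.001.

Need 8192/(180n⁴) ≤ 0.001.
n⁴ ≥ 8192/(180·0.001) = 45511.1 ⇒ n ≥ 14.6059, so the smallest even n is 16. (n must be even for Simpson's rule.)

16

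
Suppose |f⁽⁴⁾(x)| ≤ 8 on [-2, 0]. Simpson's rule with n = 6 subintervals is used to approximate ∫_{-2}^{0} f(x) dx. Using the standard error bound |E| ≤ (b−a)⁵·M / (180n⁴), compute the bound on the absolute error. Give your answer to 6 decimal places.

|E| ≤ (2)⁵·8 / (180·6⁴) = 256/233280 = 0.001097.

0.001097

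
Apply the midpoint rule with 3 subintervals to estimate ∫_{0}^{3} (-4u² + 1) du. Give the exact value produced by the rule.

h = (3 − 0)/3 = 1.
Midpoints m₁,…,m₃ = 0.5, 1.5, 2.5.
f(m₁)=0, f(m₂)=-8, f(m₃)=-24.
h·[f(m₁) + f(m₂) + f(m₃)] = 1·(-32) = -32.

-32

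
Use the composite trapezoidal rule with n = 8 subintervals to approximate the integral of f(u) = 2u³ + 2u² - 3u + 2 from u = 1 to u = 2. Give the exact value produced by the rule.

h = (2 − 1)/8 = 0.125.
Nodes u₀,…,u₈ = 1, 1.125, 1.25, 1.375, 1.5, 1.625, 1.75, 1.875, 2.
f(u) = 2u³ + 2u² - 3u + 2: f₀=3, f₁=4.00390625, f₂=5.28125, f₃=6.85546875, f₄=8.75, f₅=10.98828125, f₆=13.59375, f₇=16.58984375, f₈=20.
(h/2)·[f₀ + 2f₁ + 2f₂ + 2f₃ + 2f₄ + 2f₅ + 2f₆ + 2f₇ + f₈] = 0.0625·(155.125) = 9.6953125.

9.6953125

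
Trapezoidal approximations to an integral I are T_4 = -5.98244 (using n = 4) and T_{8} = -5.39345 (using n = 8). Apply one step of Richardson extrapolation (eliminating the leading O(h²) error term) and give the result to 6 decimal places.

-5.197120

R = (4·T_{8} − T_4) / 3 = (4·(-5.39345) − (-5.98244))/3 = (-15.59136)/3 = -5.197120.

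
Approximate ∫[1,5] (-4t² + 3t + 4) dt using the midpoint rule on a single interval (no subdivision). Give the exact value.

M = (b−a)·f(3) = 4·(-23) = -92.

-92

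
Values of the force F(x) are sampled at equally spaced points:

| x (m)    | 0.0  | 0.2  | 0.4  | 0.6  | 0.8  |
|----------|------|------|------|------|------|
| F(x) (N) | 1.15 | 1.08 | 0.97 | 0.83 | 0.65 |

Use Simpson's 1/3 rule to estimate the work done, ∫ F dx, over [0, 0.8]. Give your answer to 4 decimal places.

h = 0.2, n = 4.
(h/3)·[y₀ + 4y₁ + 2y₂ + 4y₃ + y₄] = 0.066667·(11.38) = 0.7587.

0.7587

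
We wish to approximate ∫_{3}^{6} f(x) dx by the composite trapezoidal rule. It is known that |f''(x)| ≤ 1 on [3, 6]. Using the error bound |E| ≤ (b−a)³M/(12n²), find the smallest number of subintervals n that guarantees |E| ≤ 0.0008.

Need 27/(12n²) ≤ 0.0008.
n² ≥ 27/(12·0.0008) = 2812.5 ⇒ n ≥ 53.0330, so the smallest n is 54.

54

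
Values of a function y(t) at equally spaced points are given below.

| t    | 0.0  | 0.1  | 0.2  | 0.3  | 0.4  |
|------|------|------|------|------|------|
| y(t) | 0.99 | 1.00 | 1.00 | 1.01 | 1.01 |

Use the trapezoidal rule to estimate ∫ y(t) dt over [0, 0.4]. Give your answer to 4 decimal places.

h = 0.1, n = 4.
(h/2)·[y₀ + 2y₁ + 2y₂ + 2y₃ + y₄] = 0.05·(8.02) = 0.4010.

0.4010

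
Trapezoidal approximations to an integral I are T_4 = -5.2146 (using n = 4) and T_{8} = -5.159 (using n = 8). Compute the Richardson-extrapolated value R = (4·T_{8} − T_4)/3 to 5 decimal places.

-5.14047

R = (4·T_{8} − T_4) / 3 = (4·(-5.159) − (-5.2146))/3 = (-15.4214)/3 = -5.14047.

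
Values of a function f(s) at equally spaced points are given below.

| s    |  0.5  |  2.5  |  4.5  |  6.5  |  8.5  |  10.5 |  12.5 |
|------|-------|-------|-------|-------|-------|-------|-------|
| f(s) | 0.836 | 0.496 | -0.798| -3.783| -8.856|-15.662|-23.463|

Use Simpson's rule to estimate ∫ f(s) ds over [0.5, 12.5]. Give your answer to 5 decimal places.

h = 2, n = 6.
(h/3)·[y₀ + 4y₁ + 2y₂ + 4y₃ + 2y₄ + 4y₅ + y₆] = 0.666667·(-117.731) = -78.48733.

-78.48733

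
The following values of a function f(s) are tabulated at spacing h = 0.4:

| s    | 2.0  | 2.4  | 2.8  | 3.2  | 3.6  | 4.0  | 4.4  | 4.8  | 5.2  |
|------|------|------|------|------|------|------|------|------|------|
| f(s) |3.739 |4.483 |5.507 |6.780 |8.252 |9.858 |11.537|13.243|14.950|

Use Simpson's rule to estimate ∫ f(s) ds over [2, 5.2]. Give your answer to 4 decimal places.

27.5649

h = 0.4, n = 8.
(h/3)·[y₀ + 4y₁ + 2y₂ + 4y₃ + 2y₄ + 4y₅ + 2y₆ + 4y₇ + y₈] = 0.133333·(206.737) = 27.5649.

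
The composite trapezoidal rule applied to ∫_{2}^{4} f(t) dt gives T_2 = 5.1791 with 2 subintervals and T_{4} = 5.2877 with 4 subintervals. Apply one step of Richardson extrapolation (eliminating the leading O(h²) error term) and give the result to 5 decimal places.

5.32390

R = (4·T_{4} − T_2) / 3 = (4·5.2877 − 5.1791)/3 = (15.9717)/3 = 5.32390.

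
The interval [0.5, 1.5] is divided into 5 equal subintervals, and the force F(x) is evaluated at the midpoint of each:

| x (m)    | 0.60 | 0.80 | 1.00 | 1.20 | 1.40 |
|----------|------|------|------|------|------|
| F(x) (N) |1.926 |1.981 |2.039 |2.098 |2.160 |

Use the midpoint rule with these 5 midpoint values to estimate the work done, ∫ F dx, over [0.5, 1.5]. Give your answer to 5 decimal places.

2.04080

h = 0.2, n = 5.
h·[y(m₁) + y(m₂) + y(m₃) + y(m₄) + y(m₅)] = 0.2·(10.204) = 2.04080.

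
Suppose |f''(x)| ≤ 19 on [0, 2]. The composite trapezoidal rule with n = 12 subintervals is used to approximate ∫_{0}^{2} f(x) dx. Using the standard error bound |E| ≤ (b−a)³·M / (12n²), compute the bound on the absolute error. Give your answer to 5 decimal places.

0.08796

|E| ≤ (2)³·19 / (12·12²) = 152/1728 = 0.08796.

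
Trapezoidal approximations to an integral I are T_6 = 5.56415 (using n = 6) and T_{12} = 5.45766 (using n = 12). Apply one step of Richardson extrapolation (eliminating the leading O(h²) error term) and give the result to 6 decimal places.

R = (4·T_{12} − T_6) / 3 = (4·5.45766 − 5.56415)/3 = (16.26649)/3 = 5.422163.

5.422163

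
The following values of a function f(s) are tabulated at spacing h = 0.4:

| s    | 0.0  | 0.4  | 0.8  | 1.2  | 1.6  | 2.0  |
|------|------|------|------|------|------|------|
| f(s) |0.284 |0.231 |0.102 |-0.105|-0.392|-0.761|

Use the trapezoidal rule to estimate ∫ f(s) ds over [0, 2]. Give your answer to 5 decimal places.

h = 0.4, n = 5.
(h/2)·[y₀ + 2y₁ + 2y₂ + 2y₃ + 2y₄ + y₅] = 0.2·(-0.805) = -0.16100.

-0.16100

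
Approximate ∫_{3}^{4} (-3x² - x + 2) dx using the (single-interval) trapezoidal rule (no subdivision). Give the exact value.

T = (b−a)/2 · [f(3) + f(4)] = 0.5·[(-28) + (-50)] = -39.

-39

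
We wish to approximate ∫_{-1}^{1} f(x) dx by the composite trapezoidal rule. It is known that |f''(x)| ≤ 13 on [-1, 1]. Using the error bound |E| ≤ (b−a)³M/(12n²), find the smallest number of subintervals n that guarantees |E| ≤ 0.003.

54

Need 104/(12n²) ≤ 0.003.
n² ≥ 104/(12·0.003) = 2888.89 ⇒ n ≥ 53.7484, so the smallest n is 54.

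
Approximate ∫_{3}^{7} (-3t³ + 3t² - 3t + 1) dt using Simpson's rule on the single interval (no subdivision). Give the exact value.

S = (b−a)/6 · [f(3) + 4f(5) + f(7)] = 0.666667·[(-62) + 4·(-314) + (-902)] = -1480.

-1480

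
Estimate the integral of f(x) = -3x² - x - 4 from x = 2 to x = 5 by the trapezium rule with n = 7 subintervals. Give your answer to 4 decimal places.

h = (5 − 2)/7 = 0.428571.
Nodes x₀,…,x₇ = 2, 2.428571, 2.857143, 3.285714, 3.714286, 4.142857, 4.571429, 5.
f(x) = -3x² - x - 4: f₀=-18, f₁=-24.122449, f₂=-31.346939, f₃=-39.673469, f₄=-49.102041, f₅=-59.632653, f₆=-71.265306, f₇=-84.
(h/2)·[f₀ + 2f₁ + 2f₂ + 2f₃ + 2f₄ + 2f₅ + 2f₆ + f₇] = 0.214286·(-652.285714) = -139.7755.

-139.7755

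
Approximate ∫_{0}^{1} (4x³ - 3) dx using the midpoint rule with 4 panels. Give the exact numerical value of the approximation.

-2.03125

h = (1 − 0)/4 = 0.25.
Midpoints m₁,…,m₄ = 0.125, 0.375, 0.625, 0.875.
f(m₁)=-2.9921875, f(m₂)=-2.7890625, f(m₃)=-2.0234375, f(m₄)=-0.3203125.
h·[f(m₁) + f(m₂) + f(m₃) + f(m₄)] = 0.25·(-8.125) = -2.03125.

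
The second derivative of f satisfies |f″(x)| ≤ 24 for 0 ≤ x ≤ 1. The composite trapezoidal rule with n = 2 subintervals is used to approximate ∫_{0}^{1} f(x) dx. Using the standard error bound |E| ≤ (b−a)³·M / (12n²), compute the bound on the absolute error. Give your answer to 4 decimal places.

|E| ≤ (1)³·24 / (12·2²) = 24/48 = 0.5000.

0.5000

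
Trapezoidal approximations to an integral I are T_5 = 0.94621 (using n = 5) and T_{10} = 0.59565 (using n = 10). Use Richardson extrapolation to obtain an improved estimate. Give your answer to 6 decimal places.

0.478797

R = (4·T_{10} − T_5) / 3 = (4·0.59565 − 0.94621)/3 = (1.43639)/3 = 0.478797.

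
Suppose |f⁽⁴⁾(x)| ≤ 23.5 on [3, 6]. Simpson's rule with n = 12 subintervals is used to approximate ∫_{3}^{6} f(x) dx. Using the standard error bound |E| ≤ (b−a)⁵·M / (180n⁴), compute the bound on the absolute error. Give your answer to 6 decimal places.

0.001530

|E| ≤ (3)⁵·23.5 / (180·12⁴) = 5710.5/3732480 = 0.001530.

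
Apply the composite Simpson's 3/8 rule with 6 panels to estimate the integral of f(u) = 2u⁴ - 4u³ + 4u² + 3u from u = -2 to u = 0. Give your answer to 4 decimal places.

h = (0 − (-2))/6 = 0.333333.
Nodes u₀,…,u₆ = -2, -1.666667, -1.333333, -1, -0.666667, -0.333333, 0.
f(u) = 2u⁴ - 4u³ + 4u² + 3u: f₀=74, f₁=40.061728, f₂=18.913580, f₃=7, f₄=1.358025, f₅=-0.382716, f₆=0.
(3h/8)·[f₀ + 3f₁ + 3f₂ + 2f₃ + 3f₄ + 3f₅ + f₆] = 0.125·(267.851852) = 33.4815.

33.4815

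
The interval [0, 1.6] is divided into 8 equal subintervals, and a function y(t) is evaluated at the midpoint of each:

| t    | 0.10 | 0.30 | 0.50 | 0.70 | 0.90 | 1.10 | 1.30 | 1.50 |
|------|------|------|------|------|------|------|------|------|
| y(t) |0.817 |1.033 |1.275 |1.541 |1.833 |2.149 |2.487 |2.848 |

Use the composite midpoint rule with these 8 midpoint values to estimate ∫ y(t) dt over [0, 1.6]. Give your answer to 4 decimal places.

h = 0.2, n = 8.
h·[y(m₁) + y(m₂) + y(m₃) + y(m₄) + y(m₅) + y(m₆) + y(m₇) + y(m₈)] = 0.2·(13.983) = 2.7966.

2.7966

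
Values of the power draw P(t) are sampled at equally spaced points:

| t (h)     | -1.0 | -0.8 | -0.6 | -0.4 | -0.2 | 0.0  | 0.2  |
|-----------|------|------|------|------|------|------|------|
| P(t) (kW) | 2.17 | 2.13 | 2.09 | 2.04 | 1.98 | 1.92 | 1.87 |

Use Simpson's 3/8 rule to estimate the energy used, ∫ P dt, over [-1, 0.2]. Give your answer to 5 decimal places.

h = 0.2, n = 6.
(3h/8)·[y₀ + 3y₁ + 3y₂ + 2y₃ + 3y₄ + 3y₅ + y₆] = 0.075·(32.48) = 2.43600.

2.43600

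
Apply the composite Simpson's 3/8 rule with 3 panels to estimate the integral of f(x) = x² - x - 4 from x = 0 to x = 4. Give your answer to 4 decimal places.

-2.6667

h = (4 − 0)/3 = 1.333333.
Nodes x₀,…,x₃ = 0, 1.333333, 2.666667, 4.
f(x) = x² - x - 4: f₀=-4, f₁=-3.555556, f₂=0.444444, f₃=8.
(3h/8)·[f₀ + 3f₁ + 3f₂ + f₃] = 0.5·(-5.333333) = -2.6667.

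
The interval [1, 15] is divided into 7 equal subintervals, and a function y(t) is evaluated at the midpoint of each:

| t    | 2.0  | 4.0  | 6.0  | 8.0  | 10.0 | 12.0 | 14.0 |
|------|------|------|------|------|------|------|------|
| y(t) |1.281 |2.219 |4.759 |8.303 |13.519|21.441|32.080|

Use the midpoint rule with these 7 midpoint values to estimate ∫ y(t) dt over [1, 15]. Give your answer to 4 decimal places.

h = 2, n = 7.
h·[y(m₁) + y(m₂) + y(m₃) + y(m₄) + y(m₅) + y(m₆) + y(m₇)] = 2·(83.602) = 167.2040.

167.2040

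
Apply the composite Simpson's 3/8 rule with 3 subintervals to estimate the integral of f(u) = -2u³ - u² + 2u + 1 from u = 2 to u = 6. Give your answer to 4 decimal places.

h = (6 − 2)/3 = 1.333333.
Nodes u₀,…,u₃ = 2, 3.333333, 4.666667, 6.
f(u) = -2u³ - u² + 2u + 1: f₀=-15, f₁=-77.518519, f₂=-214.703704, f₃=-455.
(3h/8)·[f₀ + 3f₁ + 3f₂ + f₃] = 0.5·(-1346.666667) = -673.3333.

-673.3333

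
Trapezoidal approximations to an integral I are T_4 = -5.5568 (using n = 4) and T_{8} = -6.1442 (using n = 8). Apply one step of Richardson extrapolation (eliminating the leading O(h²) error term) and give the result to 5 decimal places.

R = (4·T_{8} − T_4) / 3 = (4·(-6.1442) − (-5.5568))/3 = (-19.0200)/3 = -6.34000.

-6.34000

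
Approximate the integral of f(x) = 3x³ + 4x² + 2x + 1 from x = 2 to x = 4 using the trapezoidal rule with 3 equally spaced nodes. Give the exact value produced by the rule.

279

h = (4 − 2)/2 = 1.
Nodes x₀,…,x₂ = 2, 3, 4.
f(x) = 3x³ + 4x² + 2x + 1: f₀=45, f₁=124, f₂=265.
(h/2)·[f₀ + 2f₁ + f₂] = 0.5·(558) = 279.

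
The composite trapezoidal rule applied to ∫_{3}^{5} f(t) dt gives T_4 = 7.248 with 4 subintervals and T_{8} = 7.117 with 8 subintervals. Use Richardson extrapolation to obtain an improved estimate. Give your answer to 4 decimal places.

R = (4·T_{8} − T_4) / 3 = (4·7.117 − 7.248)/3 = (21.220)/3 = 7.0733.

7.0733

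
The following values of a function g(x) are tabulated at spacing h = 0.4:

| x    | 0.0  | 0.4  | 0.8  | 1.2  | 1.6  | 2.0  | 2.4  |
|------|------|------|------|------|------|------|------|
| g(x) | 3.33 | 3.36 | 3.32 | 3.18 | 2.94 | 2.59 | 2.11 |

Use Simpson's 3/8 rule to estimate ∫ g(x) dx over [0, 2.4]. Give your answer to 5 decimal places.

h = 0.4, n = 6.
(3h/8)·[y₀ + 3y₁ + 3y₂ + 2y₃ + 3y₄ + 3y₅ + y₆] = 0.15·(48.43) = 7.26450.

7.26450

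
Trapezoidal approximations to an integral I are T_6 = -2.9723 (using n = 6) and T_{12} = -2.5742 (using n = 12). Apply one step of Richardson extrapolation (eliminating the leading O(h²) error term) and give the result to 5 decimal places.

-2.44150

R = (4·T_{12} − T_6) / 3 = (4·(-2.5742) − (-2.9723))/3 = (-7.3245)/3 = -2.44150.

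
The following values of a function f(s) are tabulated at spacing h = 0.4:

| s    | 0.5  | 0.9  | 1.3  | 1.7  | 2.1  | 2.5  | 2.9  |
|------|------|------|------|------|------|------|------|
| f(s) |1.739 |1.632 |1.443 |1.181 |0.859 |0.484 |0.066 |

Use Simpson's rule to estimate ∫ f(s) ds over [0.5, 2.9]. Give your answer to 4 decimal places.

h = 0.4, n = 6.
(h/3)·[y₀ + 4y₁ + 2y₂ + 4y₃ + 2y₄ + 4y₅ + y₆] = 0.133333·(19.597) = 2.6129.

2.6129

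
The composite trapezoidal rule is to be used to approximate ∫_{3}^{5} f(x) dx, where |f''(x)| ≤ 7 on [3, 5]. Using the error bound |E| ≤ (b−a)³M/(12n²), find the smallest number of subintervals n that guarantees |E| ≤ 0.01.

Need 56/(12n²) ≤ 0.01.
n² ≥ 56/(12·0.01) = 466.667 ⇒ n ≥ 21.6025, so the smallest n is 22.

22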